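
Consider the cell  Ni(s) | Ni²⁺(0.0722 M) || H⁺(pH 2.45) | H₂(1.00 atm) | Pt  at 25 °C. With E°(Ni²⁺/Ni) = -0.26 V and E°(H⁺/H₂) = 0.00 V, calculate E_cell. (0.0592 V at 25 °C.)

0.15 V

The hydrogen couple is the cathode, so E°_cell = 0.26 V; n = 2.
[H⁺] = 10^(−2.45) = 0.0035 M, and Q = [Ni²⁺]·P(H₂) / [H⁺]^2 = 5740.
E = E° − (0.0592/2) log Q = 0.26 − (0.0592/2)(3.759) = 0.149 V.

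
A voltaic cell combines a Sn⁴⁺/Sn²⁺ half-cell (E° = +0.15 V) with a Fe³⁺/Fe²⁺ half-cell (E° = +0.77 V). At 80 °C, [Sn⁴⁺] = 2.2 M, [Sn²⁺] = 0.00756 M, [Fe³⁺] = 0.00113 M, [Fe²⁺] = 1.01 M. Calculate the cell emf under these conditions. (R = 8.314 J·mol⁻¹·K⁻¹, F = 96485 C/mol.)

The Fe³⁺/Fe²⁺ couple has the higher reduction potential and acts as the cathode, so E°_cell = +0.77 − (+0.15) = 0.62 V.
Balancing electrons gives n = 2; the reaction quotient is Q = [Sn⁴⁺]·[Fe²⁺]^2/([Sn²⁺]·[Fe³⁺]^2) = 2.32 × 10^8.
E = E° − (RT/nF) ln Q = 0.62 − (8.314×353)/(2×96485) × (19.264) = 0.620 − 0.293 = 0.327 V.

0.327 V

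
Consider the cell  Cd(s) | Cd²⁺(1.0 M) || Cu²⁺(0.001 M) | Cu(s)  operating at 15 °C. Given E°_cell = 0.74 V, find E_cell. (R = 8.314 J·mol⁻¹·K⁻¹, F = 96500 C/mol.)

0.654 V

Balancing electrons gives n = 2; the reaction quotient is Q = [Cd²⁺]/[Cu²⁺] = 1000.
E = E° − (RT/nF) ln Q = 0.74 − (8.314×288)/(2×96500) × (6.908) = 0.740 − 0.086 = 0.654 V.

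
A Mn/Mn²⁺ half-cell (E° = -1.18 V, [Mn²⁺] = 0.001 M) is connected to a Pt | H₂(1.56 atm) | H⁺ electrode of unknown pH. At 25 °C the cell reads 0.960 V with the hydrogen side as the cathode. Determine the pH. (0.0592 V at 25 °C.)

E°_cell = 1.18 V and n = 2.
log Q = n(E° − E)/0.0592 = 2×(1.18 − 0.960)/0.0592 = 7.432.
With Q = [Mn²⁺]·P(H₂) / [H⁺]^2, solving for [H⁺] gives log[H⁺] = -5.120, so pH = 5.12.

pH = 5.12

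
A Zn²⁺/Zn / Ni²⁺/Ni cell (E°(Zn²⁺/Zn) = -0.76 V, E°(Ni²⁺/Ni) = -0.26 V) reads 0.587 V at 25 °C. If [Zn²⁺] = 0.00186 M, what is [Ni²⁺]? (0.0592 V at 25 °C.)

From the Nernst equation, log Q = n(E° − E)/0.0592 = 2(0.50 − 0.587)/0.0592 = -2.939, so Q = 0.00115.
With Q = [Zn²⁺]/[Ni²⁺] and the known concentrations, [Ni²⁺] in the denominator gives [Ni²⁺] = 1.6 M.

1.6 M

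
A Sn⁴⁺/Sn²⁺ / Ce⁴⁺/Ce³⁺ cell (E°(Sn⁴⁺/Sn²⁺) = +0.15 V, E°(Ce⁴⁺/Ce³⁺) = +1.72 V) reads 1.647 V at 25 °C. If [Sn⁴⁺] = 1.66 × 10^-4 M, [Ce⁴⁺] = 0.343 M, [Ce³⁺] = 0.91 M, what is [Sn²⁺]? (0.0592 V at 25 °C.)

From the Nernst equation, log Q = n(E° − E)/0.0592 = 2(1.57 − 1.647)/0.0592 = -2.601, so Q = 0.00250.
With Q = [Sn⁴⁺]·[Ce³⁺]^2/([Sn²⁺]·[Ce⁴⁺]^2) and the known concentrations, [Sn²⁺] in the denominator gives [Sn²⁺] = 0.47 M.

0.47 M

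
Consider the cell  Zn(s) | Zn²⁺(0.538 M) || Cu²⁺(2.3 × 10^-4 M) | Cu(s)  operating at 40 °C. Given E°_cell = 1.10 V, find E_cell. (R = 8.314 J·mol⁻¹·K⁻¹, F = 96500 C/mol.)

0.995 V

Balancing electrons gives n = 2; the reaction quotient is Q = [Zn²⁺]/[Cu²⁺] = 2340.
E = E° − (RT/nF) ln Q = 1.10 − (8.314×313)/(2×96500) × (7.758) = 1.100 − 0.105 = 0.995 V.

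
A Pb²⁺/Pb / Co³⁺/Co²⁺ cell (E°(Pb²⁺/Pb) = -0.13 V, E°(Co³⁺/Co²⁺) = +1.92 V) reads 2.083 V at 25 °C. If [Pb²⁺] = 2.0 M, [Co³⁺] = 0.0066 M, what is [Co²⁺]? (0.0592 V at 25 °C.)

From the Nernst equation, log Q = n(E° − E)/0.0592 = 2(2.05 − 2.083)/0.0592 = -1.115, so Q = 0.0768.
With Q = [Pb²⁺]·[Co²⁺]^2/[Co³⁺]^2 and the known concentrations, [Co²⁺]^2 in the numerator gives [Co²⁺] = 0.0013 M.

0.0013 M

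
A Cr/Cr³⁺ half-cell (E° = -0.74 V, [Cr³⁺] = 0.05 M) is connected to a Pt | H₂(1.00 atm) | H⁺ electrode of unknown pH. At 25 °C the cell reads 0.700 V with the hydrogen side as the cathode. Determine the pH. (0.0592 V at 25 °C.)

E°_cell = 0.74 V and n = 6.
log Q = n(E° − E)/0.0592 = 6×(0.74 − 0.700)/0.0592 = 4.054.
With Q = [Cr³⁺]^2·P(H₂)^3 / [H⁺]^6, solving for [H⁺] gives log[H⁺] = -1.109, so pH = 1.11.

pH = 1.11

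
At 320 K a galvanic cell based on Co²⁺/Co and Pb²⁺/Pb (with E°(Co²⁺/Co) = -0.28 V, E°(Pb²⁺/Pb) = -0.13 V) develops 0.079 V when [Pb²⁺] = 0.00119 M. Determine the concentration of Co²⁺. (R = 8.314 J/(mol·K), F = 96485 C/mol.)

0.21 M

From the Nernst equation, ln Q = nF(E° − E)/RT = 2×96485×(0.15 − 0.079)/(8.314×320) = 5.150, so Q = 172.
With Q = [Co²⁺]/[Pb²⁺] and the known concentrations, [Co²⁺] in the numerator gives [Co²⁺] = 0.21 M.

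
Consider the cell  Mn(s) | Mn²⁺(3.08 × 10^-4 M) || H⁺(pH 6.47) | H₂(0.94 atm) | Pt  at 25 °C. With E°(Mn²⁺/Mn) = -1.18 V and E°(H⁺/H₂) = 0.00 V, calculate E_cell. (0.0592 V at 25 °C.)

The hydrogen couple is the cathode, so E°_cell = 1.18 V; n = 2.
[H⁺] = 10^(−6.47) = 3.4 × 10^-7 M, and Q = [Mn²⁺]·P(H₂) / [H⁺]^2 = 2.52 × 10^9.
E = E° − (0.0592/2) log Q = 1.18 − (0.0592/2)(9.402) = 0.902 V.

0.90 V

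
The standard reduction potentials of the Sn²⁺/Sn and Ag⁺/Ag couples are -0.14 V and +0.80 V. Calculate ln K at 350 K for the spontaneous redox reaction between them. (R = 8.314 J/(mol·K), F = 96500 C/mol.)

ln K = 62.3

E°_cell = +0.80 − (-0.14) = 0.94 V, with n = 2 electrons transferred.
At equilibrium E = 0, so the Nernst equation gives ln K = nFE°/RT = (2)(96500)(0.94)/((8.314)(350)) = 62.35.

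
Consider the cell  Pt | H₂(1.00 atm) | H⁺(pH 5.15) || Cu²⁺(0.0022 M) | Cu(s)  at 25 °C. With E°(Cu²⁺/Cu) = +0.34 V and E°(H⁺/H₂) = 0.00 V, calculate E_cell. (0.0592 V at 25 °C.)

0.57 V

The Cu²⁺/Cu couple is the cathode, so E°_cell = 0.34 V; n = 2.
[H⁺] = 10^(−5.15) = 7.1 × 10^-6 M, and Q = [H⁺]^2 / ([Cu²⁺]·P(H₂)) = 2.28 × 10^-8.
E = E° − (0.0592/2) log Q = 0.34 − (0.0592/2)(-7.642) = 0.566 V.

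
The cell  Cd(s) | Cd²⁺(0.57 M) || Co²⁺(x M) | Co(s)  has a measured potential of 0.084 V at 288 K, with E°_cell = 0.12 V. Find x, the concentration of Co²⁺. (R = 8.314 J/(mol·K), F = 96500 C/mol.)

0.031 M

From the Nernst equation, ln Q = nF(E° − E)/RT = 2×96500×(0.12 − 0.084)/(8.314×288) = 2.902, so Q = 18.2.
With Q = [Cd²⁺]/[Co²⁺] and the known concentrations, [Co²⁺] in the denominator gives [Co²⁺] = 0.031 M.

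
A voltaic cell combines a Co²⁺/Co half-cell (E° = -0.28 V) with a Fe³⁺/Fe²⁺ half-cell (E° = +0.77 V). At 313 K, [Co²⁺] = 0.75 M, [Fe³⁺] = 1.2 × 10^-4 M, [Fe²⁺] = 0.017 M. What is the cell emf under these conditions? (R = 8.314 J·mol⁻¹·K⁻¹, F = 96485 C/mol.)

The Fe³⁺/Fe²⁺ couple has the higher reduction potential and acts as the cathode, so E°_cell = +0.77 − (-0.28) = 1.05 V.
Balancing electrons gives n = 2; the reaction quotient is Q = [Co²⁺]·[Fe²⁺]^2/[Fe³⁺]^2 = 1.51 × 10^4.
E = E° − (RT/nF) ln Q = 1.05 − (8.314×313)/(2×96485) × (9.619) = 1.050 − 0.130 = 0.920 V.

0.920 V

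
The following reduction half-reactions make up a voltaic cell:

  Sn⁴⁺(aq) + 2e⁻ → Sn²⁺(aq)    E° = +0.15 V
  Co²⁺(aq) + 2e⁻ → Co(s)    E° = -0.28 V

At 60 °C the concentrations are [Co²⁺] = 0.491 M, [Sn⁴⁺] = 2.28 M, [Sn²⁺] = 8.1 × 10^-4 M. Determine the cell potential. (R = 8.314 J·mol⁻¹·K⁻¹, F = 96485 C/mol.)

The Sn⁴⁺/Sn²⁺ couple has the higher reduction potential and acts as the cathode, so E°_cell = +0.15 − (-0.28) = 0.43 V.
Balancing electrons gives n = 2; the reaction quotient is Q = [Co²⁺]·[Sn²⁺]/[Sn⁴⁺] = 1.74 × 10^-4.
E = E° − (RT/nF) ln Q = 0.43 − (8.314×333)/(2×96485) × (-8.654) = 0.430 + 0.124 = 0.554 V.

0.554 V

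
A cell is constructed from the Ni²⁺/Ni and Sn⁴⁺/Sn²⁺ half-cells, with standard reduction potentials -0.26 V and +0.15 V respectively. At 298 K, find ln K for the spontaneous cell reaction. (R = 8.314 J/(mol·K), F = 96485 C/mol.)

E°_cell = +0.15 − (-0.26) = 0.41 V, with n = 2 electrons transferred.
At equilibrium E = 0, so the Nernst equation gives ln K = nFE°/RT = (2)(96485)(0.41)/((8.314)(298)) = 31.93.

ln K = 31.9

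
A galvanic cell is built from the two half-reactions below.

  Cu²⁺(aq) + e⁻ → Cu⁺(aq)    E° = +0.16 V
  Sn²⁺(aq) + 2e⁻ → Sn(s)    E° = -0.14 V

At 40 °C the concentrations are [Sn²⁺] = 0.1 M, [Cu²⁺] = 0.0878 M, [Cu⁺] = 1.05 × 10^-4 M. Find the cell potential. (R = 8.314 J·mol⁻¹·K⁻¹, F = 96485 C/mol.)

The Cu²⁺/Cu⁺ couple has the higher reduction potential and acts as the cathode, so E°_cell = +0.16 − (-0.14) = 0.30 V.
Balancing electrons gives n = 2; the reaction quotient is Q = [Sn²⁺]·[Cu⁺]^2/[Cu²⁺]^2 = 1.43 × 10^-7.
E = E° − (RT/nF) ln Q = 0.30 − (8.314×313)/(2×96485) × (-15.760) = 0.300 + 0.213 = 0.513 V.

0.513 V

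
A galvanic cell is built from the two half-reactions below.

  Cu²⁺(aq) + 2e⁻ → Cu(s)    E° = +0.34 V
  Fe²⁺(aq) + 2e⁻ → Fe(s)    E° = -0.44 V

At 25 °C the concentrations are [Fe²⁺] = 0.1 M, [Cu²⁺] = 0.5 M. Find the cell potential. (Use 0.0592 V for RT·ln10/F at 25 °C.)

The Cu²⁺/Cu couple has the higher reduction potential and acts as the cathode, so E°_cell = +0.34 − (-0.44) = 0.78 V.
Balancing electrons gives n = 2; the reaction quotient is Q = [Fe²⁺]/[Cu²⁺] = 0.200.
At 25 °C, E = E° − (0.0592/n) log Q = 0.78 − (0.0592/2)(-0.699) = 0.780 + 0.021 = 0.801 V.

0.801 V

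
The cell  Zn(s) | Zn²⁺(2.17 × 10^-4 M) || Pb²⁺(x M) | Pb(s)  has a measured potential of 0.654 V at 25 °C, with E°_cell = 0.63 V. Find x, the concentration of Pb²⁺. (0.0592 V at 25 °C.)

0.0014 M

From the Nernst equation, log Q = n(E° − E)/0.0592 = 2(0.63 − 0.654)/0.0592 = -0.811, so Q = 0.155.
With Q = [Zn²⁺]/[Pb²⁺] and the known concentrations, [Pb²⁺] in the denominator gives [Pb²⁺] = 0.0014 M.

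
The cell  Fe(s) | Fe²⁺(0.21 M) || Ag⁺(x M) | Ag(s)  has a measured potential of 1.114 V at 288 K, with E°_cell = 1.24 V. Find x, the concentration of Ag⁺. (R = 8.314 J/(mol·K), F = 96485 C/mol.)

From the Nernst equation, ln Q = nF(E° − E)/RT = 2×96485×(1.24 − 1.114)/(8.314×288) = 10.154, so Q = 2.57 × 10^4.
With Q = [Fe²⁺]/[Ag⁺]^2 and the known concentrations, [Ag⁺]^2 in the denominator gives [Ag⁺] = 0.0029 M.

0.0029 M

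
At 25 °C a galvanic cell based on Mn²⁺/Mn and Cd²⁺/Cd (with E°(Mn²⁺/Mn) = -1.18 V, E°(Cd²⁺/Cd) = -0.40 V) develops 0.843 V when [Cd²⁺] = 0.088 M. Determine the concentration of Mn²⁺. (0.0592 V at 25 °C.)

From the Nernst equation, log Q = n(E° − E)/0.0592 = 2(0.78 − 0.843)/0.0592 = -2.128, so Q = 0.00744.
With Q = [Mn²⁺]/[Cd²⁺] and the known concentrations, [Mn²⁺] in the numerator gives [Mn²⁺] = 6.5 × 10^-4 M.

6.5 × 10^-4 M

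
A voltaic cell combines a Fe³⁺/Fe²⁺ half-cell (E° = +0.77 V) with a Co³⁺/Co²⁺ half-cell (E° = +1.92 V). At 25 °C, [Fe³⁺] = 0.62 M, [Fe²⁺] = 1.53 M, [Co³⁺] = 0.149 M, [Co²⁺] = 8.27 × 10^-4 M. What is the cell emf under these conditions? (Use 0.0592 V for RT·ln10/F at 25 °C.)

1.31 V

The Co³⁺/Co²⁺ couple has the higher reduction potential and acts as the cathode, so E°_cell = +1.92 − (+0.77) = 1.15 V.
Balancing electrons gives n = 1; the reaction quotient is Q = [Fe³⁺]·[Co²⁺]/([Fe²⁺]·[Co³⁺]) = 0.00225.
At 25 °C, E = E° − (0.0592/n) log Q = 1.15 − (0.0592/1)(-2.648) = 1.150 + 0.157 = 1.307 V.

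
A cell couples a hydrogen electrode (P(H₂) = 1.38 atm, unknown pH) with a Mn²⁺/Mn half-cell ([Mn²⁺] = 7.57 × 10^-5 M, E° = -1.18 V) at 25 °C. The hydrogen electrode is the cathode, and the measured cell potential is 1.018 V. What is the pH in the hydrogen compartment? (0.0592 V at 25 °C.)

pH = 4.73

E°_cell = 1.18 V and n = 2.
log Q = n(E° − E)/0.0592 = 2×(1.18 − 1.018)/0.0592 = 5.473.
With Q = [Mn²⁺]·P(H₂) / [H⁺]^2, solving for [H⁺] gives log[H⁺] = -4.727, so pH = 4.73.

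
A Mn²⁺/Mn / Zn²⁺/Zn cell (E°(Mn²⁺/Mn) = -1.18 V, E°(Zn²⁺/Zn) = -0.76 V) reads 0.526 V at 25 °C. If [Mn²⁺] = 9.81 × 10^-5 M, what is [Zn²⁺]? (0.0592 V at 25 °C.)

0.37 M

From the Nernst equation, log Q = n(E° − E)/0.0592 = 2(0.42 − 0.526)/0.0592 = -3.581, so Q = 2.62 × 10^-4.
With Q = [Mn²⁺]/[Zn²⁺] and the known concentrations, [Zn²⁺] in the denominator gives [Zn²⁺] = 0.37 M.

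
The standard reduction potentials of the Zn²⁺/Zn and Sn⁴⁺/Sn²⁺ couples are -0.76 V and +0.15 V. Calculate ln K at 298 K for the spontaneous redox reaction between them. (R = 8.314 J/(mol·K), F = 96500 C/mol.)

E°_cell = +0.15 − (-0.76) = 0.91 V, with n = 2 electrons transferred.
At equilibrium E = 0, so the Nernst equation gives ln K = nFE°/RT = (2)(96500)(0.91)/((8.314)(298)) = 70.89.

ln K = 70.9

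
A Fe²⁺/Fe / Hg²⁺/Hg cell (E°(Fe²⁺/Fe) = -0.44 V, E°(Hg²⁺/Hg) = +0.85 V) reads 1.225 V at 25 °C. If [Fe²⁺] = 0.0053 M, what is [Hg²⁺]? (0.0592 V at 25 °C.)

3.4 × 10^-5 M

From the Nernst equation, log Q = n(E° − E)/0.0592 = 2(1.29 − 1.225)/0.0592 = 2.196, so Q = 157.
With Q = [Fe²⁺]/[Hg²⁺] and the known concentrations, [Hg²⁺] in the denominator gives [Hg²⁺] = 3.4 × 10^-5 M.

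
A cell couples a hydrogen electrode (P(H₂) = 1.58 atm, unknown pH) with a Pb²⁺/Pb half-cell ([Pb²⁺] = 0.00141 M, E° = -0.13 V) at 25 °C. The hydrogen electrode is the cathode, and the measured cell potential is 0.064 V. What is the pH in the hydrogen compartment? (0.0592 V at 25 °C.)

E°_cell = 0.13 V and n = 2.
log Q = n(E° − E)/0.0592 = 2×(0.13 − 0.064)/0.0592 = 2.230.
With Q = [Pb²⁺]·P(H₂) / [H⁺]^2, solving for [H⁺] gives log[H⁺] = -2.441, so pH = 2.44.

pH = 2.44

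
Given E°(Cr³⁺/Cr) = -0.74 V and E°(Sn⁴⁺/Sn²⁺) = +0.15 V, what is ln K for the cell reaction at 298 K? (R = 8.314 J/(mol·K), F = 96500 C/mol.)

ln K = 208.0

E°_cell = +0.15 − (-0.74) = 0.89 V, with n = 6 electrons transferred.
At equilibrium E = 0, so the Nernst equation gives ln K = nFE°/RT = (6)(96500)(0.89)/((8.314)(298)) = 207.99.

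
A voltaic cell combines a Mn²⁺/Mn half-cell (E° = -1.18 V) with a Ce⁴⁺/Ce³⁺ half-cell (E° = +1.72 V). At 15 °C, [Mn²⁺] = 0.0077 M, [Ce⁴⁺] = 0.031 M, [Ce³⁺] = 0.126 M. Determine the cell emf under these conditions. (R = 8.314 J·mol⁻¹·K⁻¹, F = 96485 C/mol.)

The Ce⁴⁺/Ce³⁺ couple has the higher reduction potential and acts as the cathode, so E°_cell = +1.72 − (-1.18) = 2.90 V.
Balancing electrons gives n = 2; the reaction quotient is Q = [Mn²⁺]·[Ce³⁺]^2/[Ce⁴⁺]^2 = 0.127.
E = E° − (RT/nF) ln Q = 2.90 − (8.314×288)/(2×96485) × (-2.062) = 2.900 + 0.026 = 2.926 V.

2.93 V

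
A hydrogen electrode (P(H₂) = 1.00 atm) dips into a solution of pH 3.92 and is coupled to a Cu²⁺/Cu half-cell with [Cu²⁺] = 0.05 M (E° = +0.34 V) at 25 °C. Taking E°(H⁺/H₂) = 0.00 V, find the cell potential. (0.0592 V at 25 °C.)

The Cu²⁺/Cu couple is the cathode, so E°_cell = 0.34 V; n = 2.
[H⁺] = 10^(−3.92) = 1.2 × 10^-4 M, and Q = [H⁺]^2 / ([Cu²⁺]·P(H₂)) = 2.89 × 10^-7.
E = E° − (0.0592/2) log Q = 0.34 − (0.0592/2)(-6.539) = 0.534 V.

0.53 V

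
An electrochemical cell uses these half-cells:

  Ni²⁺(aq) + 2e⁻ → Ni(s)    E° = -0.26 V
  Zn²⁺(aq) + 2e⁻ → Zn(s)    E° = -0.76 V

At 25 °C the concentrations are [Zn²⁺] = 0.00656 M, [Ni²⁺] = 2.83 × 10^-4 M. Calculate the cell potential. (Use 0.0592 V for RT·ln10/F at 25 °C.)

0.460 V

The Ni²⁺/Ni couple has the higher reduction potential and acts as the cathode, so E°_cell = -0.26 − (-0.76) = 0.50 V.
Balancing electrons gives n = 2; the reaction quotient is Q = [Zn²⁺]/[Ni²⁺] = 23.2.
At 25 °C, E = E° − (0.0592/n) log Q = 0.50 − (0.0592/2)(1.365) = 0.500 − 0.040 = 0.460 V.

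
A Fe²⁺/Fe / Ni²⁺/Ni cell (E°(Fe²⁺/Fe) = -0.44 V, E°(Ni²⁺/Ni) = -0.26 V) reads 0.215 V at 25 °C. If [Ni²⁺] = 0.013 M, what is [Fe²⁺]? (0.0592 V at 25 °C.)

From the Nernst equation, log Q = n(E° − E)/0.0592 = 2(0.18 − 0.215)/0.0592 = -1.182, so Q = 0.0657.
With Q = [Fe²⁺]/[Ni²⁺] and the known concentrations, [Fe²⁺] in the numerator gives [Fe²⁺] = 8.5 × 10^-4 M.

8.5 × 10^-4 M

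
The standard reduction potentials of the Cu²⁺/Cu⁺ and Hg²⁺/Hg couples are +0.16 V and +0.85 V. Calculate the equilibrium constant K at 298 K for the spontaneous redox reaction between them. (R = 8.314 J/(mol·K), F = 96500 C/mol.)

2.2 × 10^23

E°_cell = +0.85 − (+0.16) = 0.69 V, with n = 2 electrons transferred.
At equilibrium E = 0, so the Nernst equation gives ln K = nFE°/RT = (2)(96500)(0.69)/((8.314)(298)) = 53.75.
K = e^53.75 = 2.2 × 10^23.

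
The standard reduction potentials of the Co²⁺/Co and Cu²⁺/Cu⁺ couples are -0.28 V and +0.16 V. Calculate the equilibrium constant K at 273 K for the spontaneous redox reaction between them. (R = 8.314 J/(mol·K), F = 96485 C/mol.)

1.8 × 10^16

E°_cell = +0.16 − (-0.28) = 0.44 V, with n = 2 electrons transferred.
At equilibrium E = 0, so the Nernst equation gives ln K = nFE°/RT = (2)(96485)(0.44)/((8.314)(273)) = 37.41.
K = e^37.41 = 1.8 × 10^16.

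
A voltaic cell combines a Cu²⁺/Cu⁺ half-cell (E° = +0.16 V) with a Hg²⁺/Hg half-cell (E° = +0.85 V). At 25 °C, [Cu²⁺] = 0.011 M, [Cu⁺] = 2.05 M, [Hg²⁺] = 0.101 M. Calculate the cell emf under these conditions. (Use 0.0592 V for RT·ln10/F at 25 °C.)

The Hg²⁺/Hg couple has the higher reduction potential and acts as the cathode, so E°_cell = +0.85 − (+0.16) = 0.69 V.
Balancing electrons gives n = 2; the reaction quotient is Q = [Cu²⁺]^2/([Cu⁺]^2·[Hg²⁺]) = 2.85 × 10^-4.
At 25 °C, E = E° − (0.0592/n) log Q = 0.69 − (0.0592/2)(-3.545) = 0.690 + 0.105 = 0.795 V.

0.795 V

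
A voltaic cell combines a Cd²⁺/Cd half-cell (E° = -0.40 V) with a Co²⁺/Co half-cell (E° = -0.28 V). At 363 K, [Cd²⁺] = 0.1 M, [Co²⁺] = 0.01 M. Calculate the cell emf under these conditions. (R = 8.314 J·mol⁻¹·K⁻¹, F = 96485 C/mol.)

0.084 V

The Co²⁺/Co couple has the higher reduction potential and acts as the cathode, so E°_cell = -0.28 − (-0.40) = 0.12 V.
Balancing electrons gives n = 2; the reaction quotient is Q = [Cd²⁺]/[Co²⁺] = 10.0.
E = E° − (RT/nF) ln Q = 0.12 − (8.314×363)/(2×96485) × (2.303) = 0.120 − 0.036 = 0.084 V.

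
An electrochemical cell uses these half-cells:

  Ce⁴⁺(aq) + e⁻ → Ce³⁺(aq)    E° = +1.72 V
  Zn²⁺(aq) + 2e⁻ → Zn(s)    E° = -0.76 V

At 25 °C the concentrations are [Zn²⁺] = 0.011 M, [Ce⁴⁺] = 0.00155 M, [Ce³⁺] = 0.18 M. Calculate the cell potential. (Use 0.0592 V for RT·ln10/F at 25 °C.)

The Ce⁴⁺/Ce³⁺ couple has the higher reduction potential and acts as the cathode, so E°_cell = +1.72 − (-0.76) = 2.48 V.
Balancing electrons gives n = 2; the reaction quotient is Q = [Zn²⁺]·[Ce³⁺]^2/[Ce⁴⁺]^2 = 148.
At 25 °C, E = E° − (0.0592/n) log Q = 2.48 − (0.0592/2)(2.171) = 2.480 − 0.064 = 2.416 V.

2.42 V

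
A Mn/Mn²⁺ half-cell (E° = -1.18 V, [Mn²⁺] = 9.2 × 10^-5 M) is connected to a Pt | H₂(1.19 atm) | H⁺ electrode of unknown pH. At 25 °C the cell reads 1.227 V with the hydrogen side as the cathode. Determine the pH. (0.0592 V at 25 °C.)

pH = 1.19

E°_cell = 1.18 V and n = 2.
log Q = n(E° − E)/0.0592 = 2×(1.18 − 1.227)/0.0592 = -1.588.
With Q = [Mn²⁺]·P(H₂) / [H⁺]^2, solving for [H⁺] gives log[H⁺] = -1.186, so pH = 1.19.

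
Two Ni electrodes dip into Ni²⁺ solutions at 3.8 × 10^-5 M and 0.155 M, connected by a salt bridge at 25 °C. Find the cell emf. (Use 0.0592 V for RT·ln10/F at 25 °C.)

Both half-cells are Ni²⁺/Ni, so E°_cell = 0. The concentrated side is the cathode; the cell reaction moves Ni²⁺ from high to low concentration with n = 2.
Q = [Ni²⁺]_dilute/[Ni²⁺]_conc = 3.8 × 10^-5/0.155 = 2.45 × 10^-4.
E = 0 − (0.0592/2) log Q = −(0.0592/2)(-3.611) = 0.1069 V.

0.11 V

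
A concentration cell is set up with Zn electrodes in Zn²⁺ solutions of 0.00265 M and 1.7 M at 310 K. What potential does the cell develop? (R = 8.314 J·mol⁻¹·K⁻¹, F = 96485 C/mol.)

Both half-cells are Zn²⁺/Zn, so E°_cell = 0. The concentrated side is the cathode; the cell reaction moves Zn²⁺ from high to low concentration with n = 2.
Q = [Zn²⁺]_dilute/[Zn²⁺]_conc = 0.00265/1.7 = 0.00156.
E = 0 − (RT/nF) ln Q = −((8.314×310)/(2×96485))(-6.464) = 0.0863 V.

0.086 V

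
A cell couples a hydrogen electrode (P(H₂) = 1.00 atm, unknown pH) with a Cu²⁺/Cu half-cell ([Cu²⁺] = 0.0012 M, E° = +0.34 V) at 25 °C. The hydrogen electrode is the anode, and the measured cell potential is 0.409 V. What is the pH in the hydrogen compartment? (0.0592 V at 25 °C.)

E°_cell = 0.34 V and n = 2.
log Q = n(E° − E)/0.0592 = 2×(0.34 − 0.409)/0.0592 = -2.331.
With Q = [H⁺]^2 / ([Cu²⁺]·P(H₂)), solving for [H⁺] gives log[H⁺] = -2.626, so pH = 2.63.

pH = 2.63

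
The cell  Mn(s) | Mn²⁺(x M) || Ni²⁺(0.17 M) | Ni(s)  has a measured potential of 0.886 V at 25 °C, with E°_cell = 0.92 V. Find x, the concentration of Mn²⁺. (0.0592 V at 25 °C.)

2.4 M

From the Nernst equation, log Q = n(E° − E)/0.0592 = 2(0.92 − 0.886)/0.0592 = 1.149, so Q = 14.1.
With Q = [Mn²⁺]/[Ni²⁺] and the known concentrations, [Mn²⁺] in the numerator gives [Mn²⁺] = 2.4 M.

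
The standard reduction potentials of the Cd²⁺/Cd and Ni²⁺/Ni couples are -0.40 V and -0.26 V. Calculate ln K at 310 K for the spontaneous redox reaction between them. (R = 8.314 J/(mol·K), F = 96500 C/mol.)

ln K = 10.5

E°_cell = -0.26 − (-0.40) = 0.14 V, with n = 2 electrons transferred.
At equilibrium E = 0, so the Nernst equation gives ln K = nFE°/RT = (2)(96500)(0.14)/((8.314)(310)) = 10.48.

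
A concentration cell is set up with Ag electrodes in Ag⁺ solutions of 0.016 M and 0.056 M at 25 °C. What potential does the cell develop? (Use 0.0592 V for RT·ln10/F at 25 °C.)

Both half-cells are Ag⁺/Ag, so E°_cell = 0. The concentrated side is the cathode; the cell reaction moves Ag⁺ from high to low concentration with n = 1.
Q = [Ag⁺]_dilute/[Ag⁺]_conc = 0.016/0.056 = 0.286.
E = 0 − (0.0592/1) log Q = −(0.0592/1)(-0.544) = 0.0322 V.

0.032 V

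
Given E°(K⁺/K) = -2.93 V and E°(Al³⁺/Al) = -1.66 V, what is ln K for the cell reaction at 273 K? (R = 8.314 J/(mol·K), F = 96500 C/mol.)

E°_cell = -1.66 − (-2.93) = 1.27 V, with n = 3 electrons transferred.
At equilibrium E = 0, so the Nernst equation gives ln K = nFE°/RT = (3)(96500)(1.27)/((8.314)(273)) = 161.99.

ln K = 162.0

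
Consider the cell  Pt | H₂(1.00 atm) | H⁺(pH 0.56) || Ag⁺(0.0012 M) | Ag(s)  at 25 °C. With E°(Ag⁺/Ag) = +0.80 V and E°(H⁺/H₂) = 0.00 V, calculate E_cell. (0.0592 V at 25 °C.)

The Ag⁺/Ag couple is the cathode, so E°_cell = 0.80 V; n = 2.
[H⁺] = 10^(−0.56) = 0.28 M, and Q = [H⁺]^2 / ([Ag⁺]^2·P(H₂)) = 5.27 × 10^4.
E = E° − (0.0592/2) log Q = 0.80 − (0.0592/2)(4.722) = 0.660 V.

0.66 V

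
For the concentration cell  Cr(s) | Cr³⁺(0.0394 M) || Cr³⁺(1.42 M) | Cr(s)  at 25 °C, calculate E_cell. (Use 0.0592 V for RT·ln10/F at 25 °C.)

0.031 V

Both half-cells are Cr³⁺/Cr, so E°_cell = 0. The concentrated side is the cathode; the cell reaction moves Cr³⁺ from high to low concentration with n = 3.
Q = [Cr³⁺]_dilute/[Cr³⁺]_conc = 0.0394/1.42 = 0.0277.
E = 0 − (0.0592/3) log Q = −(0.0592/3)(-1.557) = 0.0307 V.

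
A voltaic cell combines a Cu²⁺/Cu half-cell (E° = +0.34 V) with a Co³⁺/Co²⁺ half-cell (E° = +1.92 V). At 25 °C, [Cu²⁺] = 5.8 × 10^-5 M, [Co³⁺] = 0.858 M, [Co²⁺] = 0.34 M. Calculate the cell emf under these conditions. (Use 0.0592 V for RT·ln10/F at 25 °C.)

1.73 V

The Co³⁺/Co²⁺ couple has the higher reduction potential and acts as the cathode, so E°_cell = +1.92 − (+0.34) = 1.58 V.
Balancing electrons gives n = 2; the reaction quotient is Q = [Cu²⁺]·[Co²⁺]^2/[Co³⁺]^2 = 9.11 × 10^-6.
At 25 °C, E = E° − (0.0592/n) log Q = 1.58 − (0.0592/2)(-5.041) = 1.580 + 0.149 = 1.729 V.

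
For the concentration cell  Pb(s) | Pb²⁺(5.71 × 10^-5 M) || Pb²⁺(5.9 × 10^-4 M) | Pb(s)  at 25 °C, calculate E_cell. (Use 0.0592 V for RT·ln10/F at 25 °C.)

Both half-cells are Pb²⁺/Pb, so E°_cell = 0. The concentrated side is the cathode; the cell reaction moves Pb²⁺ from high to low concentration with n = 2.
Q = [Pb²⁺]_dilute/[Pb²⁺]_conc = 5.71 × 10^-5/5.9 × 10^-4 = 0.0968.
E = 0 − (0.0592/2) log Q = −(0.0592/2)(-1.014) = 0.0300 V.

0.030 V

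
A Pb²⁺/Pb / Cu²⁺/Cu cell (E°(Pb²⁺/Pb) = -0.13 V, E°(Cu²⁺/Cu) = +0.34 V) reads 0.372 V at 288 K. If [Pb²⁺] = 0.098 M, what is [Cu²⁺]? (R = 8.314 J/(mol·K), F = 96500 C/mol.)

From the Nernst equation, ln Q = nF(E° − E)/RT = 2×96500×(0.47 − 0.372)/(8.314×288) = 7.899, so Q = 2700.
With Q = [Pb²⁺]/[Cu²⁺] and the known concentrations, [Cu²⁺] in the denominator gives [Cu²⁺] = 3.6 × 10^-5 M.

3.6 × 10^-5 M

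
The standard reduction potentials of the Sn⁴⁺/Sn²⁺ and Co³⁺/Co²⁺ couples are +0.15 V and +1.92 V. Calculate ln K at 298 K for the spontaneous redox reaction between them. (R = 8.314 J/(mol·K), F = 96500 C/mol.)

ln K = 137.9

E°_cell = +1.92 − (+0.15) = 1.77 V, with n = 2 electrons transferred.
At equilibrium E = 0, so the Nernst equation gives ln K = nFE°/RT = (2)(96500)(1.77)/((8.314)(298)) = 137.88.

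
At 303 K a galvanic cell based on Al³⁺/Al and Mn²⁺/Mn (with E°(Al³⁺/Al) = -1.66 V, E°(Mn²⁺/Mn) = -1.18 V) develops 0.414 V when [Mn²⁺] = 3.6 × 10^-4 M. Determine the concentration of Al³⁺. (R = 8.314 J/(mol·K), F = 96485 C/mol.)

0.013 M

From the Nernst equation, ln Q = nF(E° − E)/RT = 6×96485×(0.48 − 0.414)/(8.314×303) = 15.167, so Q = 3.86 × 10^6.
With Q = [Al³⁺]^2/[Mn²⁺]^3 and the known concentrations, [Al³⁺]^2 in the numerator gives [Al³⁺] = 0.013 M.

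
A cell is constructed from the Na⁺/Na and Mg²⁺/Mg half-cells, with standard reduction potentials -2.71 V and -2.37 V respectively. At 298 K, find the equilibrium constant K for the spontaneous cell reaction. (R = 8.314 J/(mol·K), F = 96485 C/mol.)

E°_cell = -2.37 − (-2.71) = 0.34 V, with n = 2 electrons transferred.
At equilibrium E = 0, so the Nernst equation gives ln K = nFE°/RT = (2)(96485)(0.34)/((8.314)(298)) = 26.48.
K = e^26.48 = 3.2 × 10^11.

3.2 × 10^11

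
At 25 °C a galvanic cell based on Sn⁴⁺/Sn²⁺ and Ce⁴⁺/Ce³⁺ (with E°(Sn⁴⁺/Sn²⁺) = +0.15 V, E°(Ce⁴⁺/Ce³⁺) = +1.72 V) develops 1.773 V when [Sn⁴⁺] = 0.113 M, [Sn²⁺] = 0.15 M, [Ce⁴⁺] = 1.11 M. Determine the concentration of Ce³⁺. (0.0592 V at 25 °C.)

From the Nernst equation, log Q = n(E° − E)/0.0592 = 2(1.57 − 1.773)/0.0592 = -6.858, so Q = 1.39 × 10^-7.
With Q = [Sn⁴⁺]·[Ce³⁺]^2/([Sn²⁺]·[Ce⁴⁺]^2) and the known concentrations, [Ce³⁺]^2 in the numerator gives [Ce³⁺] = 4.8 × 10^-4 M.

4.8 × 10^-4 M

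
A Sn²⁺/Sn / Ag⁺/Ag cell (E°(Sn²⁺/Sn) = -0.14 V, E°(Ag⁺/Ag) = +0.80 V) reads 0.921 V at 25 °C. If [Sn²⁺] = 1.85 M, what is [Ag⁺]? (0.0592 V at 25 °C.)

0.65 M

From the Nernst equation, log Q = n(E° − E)/0.0592 = 2(0.94 − 0.921)/0.0592 = 0.642, so Q = 4.38.
With Q = [Sn²⁺]/[Ag⁺]^2 and the known concentrations, [Ag⁺]^2 in the denominator gives [Ag⁺] = 0.65 M.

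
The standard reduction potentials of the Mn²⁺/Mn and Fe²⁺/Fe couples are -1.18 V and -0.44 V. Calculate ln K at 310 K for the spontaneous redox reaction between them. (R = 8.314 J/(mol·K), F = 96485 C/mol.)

E°_cell = -0.44 − (-1.18) = 0.74 V, with n = 2 electrons transferred.
At equilibrium E = 0, so the Nernst equation gives ln K = nFE°/RT = (2)(96485)(0.74)/((8.314)(310)) = 55.41.

ln K = 55.4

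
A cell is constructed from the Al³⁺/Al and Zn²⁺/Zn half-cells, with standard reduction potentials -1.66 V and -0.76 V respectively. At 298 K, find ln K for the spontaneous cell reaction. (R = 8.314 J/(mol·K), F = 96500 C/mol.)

ln K = 210.3

E°_cell = -0.76 − (-1.66) = 0.90 V, with n = 6 electrons transferred.
At equilibrium E = 0, so the Nernst equation gives ln K = nFE°/RT = (6)(96500)(0.90)/((8.314)(298)) = 210.33.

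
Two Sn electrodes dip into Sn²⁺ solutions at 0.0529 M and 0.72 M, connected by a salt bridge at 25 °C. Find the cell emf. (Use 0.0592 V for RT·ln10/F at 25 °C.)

Both half-cells are Sn²⁺/Sn, so E°_cell = 0. The concentrated side is the cathode; the cell reaction moves Sn²⁺ from high to low concentration with n = 2.
Q = [Sn²⁺]_dilute/[Sn²⁺]_conc = 0.0529/0.72 = 0.0735.
E = 0 − (0.0592/2) log Q = −(0.0592/2)(-1.134) = 0.0336 V.

0.034 V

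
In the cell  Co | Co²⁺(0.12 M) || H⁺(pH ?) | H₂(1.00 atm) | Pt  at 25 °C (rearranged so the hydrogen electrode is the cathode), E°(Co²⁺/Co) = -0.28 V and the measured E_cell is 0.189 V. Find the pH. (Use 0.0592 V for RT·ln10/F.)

pH = 2.00

E°_cell = 0.28 V and n = 2.
log Q = n(E° − E)/0.0592 = 2×(0.28 − 0.189)/0.0592 = 3.074.
With Q = [Co²⁺]·P(H₂) / [H⁺]^2, solving for [H⁺] gives log[H⁺] = -1.998, so pH = 2.00.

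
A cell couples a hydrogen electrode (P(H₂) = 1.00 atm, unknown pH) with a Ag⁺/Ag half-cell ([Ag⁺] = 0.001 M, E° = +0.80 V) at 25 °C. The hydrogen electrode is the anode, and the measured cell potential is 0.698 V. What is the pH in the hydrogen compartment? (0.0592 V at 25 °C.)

pH = 1.28

E°_cell = 0.80 V and n = 2.
log Q = n(E° − E)/0.0592 = 2×(0.80 − 0.698)/0.0592 = 3.446.
With Q = [H⁺]^2 / ([Ag⁺]^2·P(H₂)), solving for [H⁺] gives log[H⁺] = -1.277, so pH = 1.28.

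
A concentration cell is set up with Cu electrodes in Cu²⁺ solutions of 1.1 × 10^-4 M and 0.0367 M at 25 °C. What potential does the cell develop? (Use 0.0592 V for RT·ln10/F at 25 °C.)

0.075 V

Both half-cells are Cu²⁺/Cu, so E°_cell = 0. The concentrated side is the cathode; the cell reaction moves Cu²⁺ from high to low concentration with n = 2.
Q = [Cu²⁺]_dilute/[Cu²⁺]_conc = 1.1 × 10^-4/0.0367 = 0.00300.
E = 0 − (0.0592/2) log Q = −(0.0592/2)(-2.523) = 0.0747 V.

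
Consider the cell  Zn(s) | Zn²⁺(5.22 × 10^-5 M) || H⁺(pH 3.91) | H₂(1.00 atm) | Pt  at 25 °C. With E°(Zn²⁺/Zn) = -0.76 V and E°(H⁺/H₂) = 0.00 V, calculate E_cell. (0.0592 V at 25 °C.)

The hydrogen couple is the cathode, so E°_cell = 0.76 V; n = 2.
[H⁺] = 10^(−3.91) = 1.2 × 10^-4 M, and Q = [Zn²⁺]·P(H₂) / [H⁺]^2 = 3450.
E = E° − (0.0592/2) log Q = 0.76 − (0.0592/2)(3.538) = 0.655 V.

0.66 V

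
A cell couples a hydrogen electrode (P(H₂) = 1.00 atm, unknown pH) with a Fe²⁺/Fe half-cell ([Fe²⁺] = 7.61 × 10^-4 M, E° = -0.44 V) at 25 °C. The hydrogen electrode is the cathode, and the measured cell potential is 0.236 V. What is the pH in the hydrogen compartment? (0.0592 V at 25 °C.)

pH = 5.01

E°_cell = 0.44 V and n = 2.
log Q = n(E° − E)/0.0592 = 2×(0.44 − 0.236)/0.0592 = 6.892.
With Q = [Fe²⁺]·P(H₂) / [H⁺]^2, solving for [H⁺] gives log[H⁺] = -5.005, so pH = 5.01.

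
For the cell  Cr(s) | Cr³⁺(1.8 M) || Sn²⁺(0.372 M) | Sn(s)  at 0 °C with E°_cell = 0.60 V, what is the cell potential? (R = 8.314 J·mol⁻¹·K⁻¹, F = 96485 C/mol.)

Balancing electrons gives n = 6; the reaction quotient is Q = [Cr³⁺]^2/[Sn²⁺]^3 = 62.9.
E = E° − (RT/nF) ln Q = 0.60 − (8.314×273)/(6×96485) × (4.142) = 0.600 − 0.016 = 0.584 V.

0.584 V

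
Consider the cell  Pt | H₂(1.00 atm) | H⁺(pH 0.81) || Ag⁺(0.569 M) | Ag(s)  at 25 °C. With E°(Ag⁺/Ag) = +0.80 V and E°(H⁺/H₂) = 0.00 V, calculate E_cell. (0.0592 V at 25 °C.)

The Ag⁺/Ag couple is the cathode, so E°_cell = 0.80 V; n = 2.
[H⁺] = 10^(−0.81) = 0.15 M, and Q = [H⁺]^2 / ([Ag⁺]^2·P(H₂)) = 0.0741.
E = E° − (0.0592/2) log Q = 0.80 − (0.0592/2)(-1.130) = 0.833 V.

0.83 V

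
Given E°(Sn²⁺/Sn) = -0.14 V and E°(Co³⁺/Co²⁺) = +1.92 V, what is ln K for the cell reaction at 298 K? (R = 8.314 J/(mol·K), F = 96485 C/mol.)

ln K = 160.4

E°_cell = +1.92 − (-0.14) = 2.06 V, with n = 2 electrons transferred.
At equilibrium E = 0, so the Nernst equation gives ln K = nFE°/RT = (2)(96485)(2.06)/((8.314)(298)) = 160.45.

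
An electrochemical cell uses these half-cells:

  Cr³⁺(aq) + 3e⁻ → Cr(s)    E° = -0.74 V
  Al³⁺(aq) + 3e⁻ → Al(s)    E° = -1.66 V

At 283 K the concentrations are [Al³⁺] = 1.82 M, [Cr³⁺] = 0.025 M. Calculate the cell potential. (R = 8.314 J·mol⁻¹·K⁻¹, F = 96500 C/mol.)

The Cr³⁺/Cr couple has the higher reduction potential and acts as the cathode, so E°_cell = -0.74 − (-1.66) = 0.92 V.
Balancing electrons gives n = 3; the reaction quotient is Q = [Al³⁺]/[Cr³⁺] = 72.8.
E = E° − (RT/nF) ln Q = 0.92 − (8.314×283)/(3×96500) × (4.288) = 0.920 − 0.035 = 0.885 V.

0.885 V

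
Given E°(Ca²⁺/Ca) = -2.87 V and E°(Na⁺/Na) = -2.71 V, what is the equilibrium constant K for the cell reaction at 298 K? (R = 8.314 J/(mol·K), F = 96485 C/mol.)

E°_cell = -2.71 − (-2.87) = 0.16 V, with n = 2 electrons transferred.
At equilibrium E = 0, so the Nernst equation gives ln K = nFE°/RT = (2)(96485)(0.16)/((8.314)(298)) = 12.46.
K = e^12.46 = 2.6 × 10^5.

2.6 × 10^5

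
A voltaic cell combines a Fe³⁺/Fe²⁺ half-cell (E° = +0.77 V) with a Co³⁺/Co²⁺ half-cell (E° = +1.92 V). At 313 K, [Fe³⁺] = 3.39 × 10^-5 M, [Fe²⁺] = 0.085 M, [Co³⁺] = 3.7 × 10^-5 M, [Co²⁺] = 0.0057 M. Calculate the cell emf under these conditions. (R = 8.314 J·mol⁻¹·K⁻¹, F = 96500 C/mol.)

The Co³⁺/Co²⁺ couple has the higher reduction potential and acts as the cathode, so E°_cell = +1.92 − (+0.77) = 1.15 V.
Balancing electrons gives n = 1; the reaction quotient is Q = [Fe³⁺]·[Co²⁺]/([Fe²⁺]·[Co³⁺]) = 0.0614.
E = E° − (RT/nF) ln Q = 1.15 − (8.314×313)/(1×96500) × (-2.790) = 1.150 + 0.075 = 1.225 V.

1.23 V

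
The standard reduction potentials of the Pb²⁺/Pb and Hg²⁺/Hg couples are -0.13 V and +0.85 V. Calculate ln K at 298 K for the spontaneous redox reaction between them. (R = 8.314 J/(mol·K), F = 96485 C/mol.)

ln K = 76.3

E°_cell = +0.85 − (-0.13) = 0.98 V, with n = 2 electrons transferred.
At equilibrium E = 0, so the Nernst equation gives ln K = nFE°/RT = (2)(96485)(0.98)/((8.314)(298)) = 76.33.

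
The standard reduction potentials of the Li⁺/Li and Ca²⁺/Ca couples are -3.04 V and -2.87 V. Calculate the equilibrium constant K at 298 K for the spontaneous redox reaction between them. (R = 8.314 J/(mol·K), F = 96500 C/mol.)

5.6 × 10^5

E°_cell = -2.87 − (-3.04) = 0.17 V, with n = 2 electrons transferred.
At equilibrium E = 0, so the Nernst equation gives ln K = nFE°/RT = (2)(96500)(0.17)/((8.314)(298)) = 13.24.
K = e^13.24 = 5.6 × 10^5.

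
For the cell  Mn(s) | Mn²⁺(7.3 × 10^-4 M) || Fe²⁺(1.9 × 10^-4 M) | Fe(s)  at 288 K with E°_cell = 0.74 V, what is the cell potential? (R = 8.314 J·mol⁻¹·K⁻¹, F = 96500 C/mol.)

0.723 V

Balancing electrons gives n = 2; the reaction quotient is Q = [Mn²⁺]/[Fe²⁺] = 3.84.
E = E° − (RT/nF) ln Q = 0.74 − (8.314×288)/(2×96500) × (1.346) = 0.740 − 0.017 = 0.723 V.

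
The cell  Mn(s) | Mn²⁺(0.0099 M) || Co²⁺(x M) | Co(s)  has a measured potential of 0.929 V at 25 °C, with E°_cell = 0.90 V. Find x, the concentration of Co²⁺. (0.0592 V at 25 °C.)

From the Nernst equation, log Q = n(E° − E)/0.0592 = 2(0.90 − 0.929)/0.0592 = -0.980, so Q = 0.105.
With Q = [Mn²⁺]/[Co²⁺] and the known concentrations, [Co²⁺] in the denominator gives [Co²⁺] = 0.094 M.

0.094 M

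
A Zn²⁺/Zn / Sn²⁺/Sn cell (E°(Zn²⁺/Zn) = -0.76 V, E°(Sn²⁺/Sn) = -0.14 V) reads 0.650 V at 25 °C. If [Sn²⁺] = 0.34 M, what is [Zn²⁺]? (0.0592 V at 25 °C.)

From the Nernst equation, log Q = n(E° − E)/0.0592 = 2(0.62 − 0.650)/0.0592 = -1.014, so Q = 0.0969.
With Q = [Zn²⁺]/[Sn²⁺] and the known concentrations, [Zn²⁺] in the numerator gives [Zn²⁺] = 0.033 M.

0.033 M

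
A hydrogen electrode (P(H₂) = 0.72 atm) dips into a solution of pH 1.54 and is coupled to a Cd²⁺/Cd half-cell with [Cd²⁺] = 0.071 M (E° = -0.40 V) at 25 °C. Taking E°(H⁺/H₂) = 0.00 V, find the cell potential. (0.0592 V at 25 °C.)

The hydrogen couple is the cathode, so E°_cell = 0.40 V; n = 2.
[H⁺] = 10^(−1.54) = 0.029 M, and Q = [Cd²⁺]·P(H₂) / [H⁺]^2 = 61.5.
E = E° − (0.0592/2) log Q = 0.40 − (0.0592/2)(1.789) = 0.347 V.

0.35 V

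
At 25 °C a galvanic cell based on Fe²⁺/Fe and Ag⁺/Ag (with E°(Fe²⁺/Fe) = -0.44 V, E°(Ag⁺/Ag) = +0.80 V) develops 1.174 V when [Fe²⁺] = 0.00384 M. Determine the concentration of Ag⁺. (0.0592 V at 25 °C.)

From the Nernst equation, log Q = n(E° − E)/0.0592 = 2(1.24 − 1.174)/0.0592 = 2.230, so Q = 170.
With Q = [Fe²⁺]/[Ag⁺]^2 and the known concentrations, [Ag⁺]^2 in the denominator gives [Ag⁺] = 0.0048 M.

0.0048 M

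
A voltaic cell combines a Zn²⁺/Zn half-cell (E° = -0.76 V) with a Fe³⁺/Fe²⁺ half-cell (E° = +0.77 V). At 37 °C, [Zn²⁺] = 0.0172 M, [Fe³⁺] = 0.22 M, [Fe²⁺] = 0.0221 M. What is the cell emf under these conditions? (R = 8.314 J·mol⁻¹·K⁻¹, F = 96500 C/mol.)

The Fe³⁺/Fe²⁺ couple has the higher reduction potential and acts as the cathode, so E°_cell = +0.77 − (-0.76) = 1.53 V.
Balancing electrons gives n = 2; the reaction quotient is Q = [Zn²⁺]·[Fe²⁺]^2/[Fe³⁺]^2 = 1.74 × 10^-4.
E = E° − (RT/nF) ln Q = 1.53 − (8.314×310)/(2×96500) × (-8.659) = 1.530 + 0.116 = 1.646 V.

1.65 V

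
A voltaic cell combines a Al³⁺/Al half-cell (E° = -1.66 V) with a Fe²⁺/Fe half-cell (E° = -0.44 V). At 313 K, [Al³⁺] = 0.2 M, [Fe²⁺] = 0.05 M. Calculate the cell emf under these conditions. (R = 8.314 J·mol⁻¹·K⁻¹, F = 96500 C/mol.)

The Fe²⁺/Fe couple has the higher reduction potential and acts as the cathode, so E°_cell = -0.44 − (-1.66) = 1.22 V.
Balancing electrons gives n = 6; the reaction quotient is Q = [Al³⁺]^2/[Fe²⁺]^3 = 320.
E = E° − (RT/nF) ln Q = 1.22 − (8.314×313)/(6×96500) × (5.768) = 1.220 − 0.026 = 1.194 V.

1.19 V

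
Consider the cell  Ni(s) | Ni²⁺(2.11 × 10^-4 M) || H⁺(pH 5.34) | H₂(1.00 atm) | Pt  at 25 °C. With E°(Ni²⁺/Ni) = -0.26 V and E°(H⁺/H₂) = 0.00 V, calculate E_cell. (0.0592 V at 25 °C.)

0.053 V

The hydrogen couple is the cathode, so E°_cell = 0.26 V; n = 2.
[H⁺] = 10^(−5.34) = 4.6 × 10^-6 M, and Q = [Ni²⁺]·P(H₂) / [H⁺]^2 = 1.01 × 10^7.
E = E° − (0.0592/2) log Q = 0.26 − (0.0592/2)(7.004) = 0.053 V.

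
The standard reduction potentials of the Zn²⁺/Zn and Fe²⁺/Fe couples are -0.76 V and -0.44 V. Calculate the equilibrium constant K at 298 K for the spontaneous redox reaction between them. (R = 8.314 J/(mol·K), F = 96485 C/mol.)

6.7 × 10^10

E°_cell = -0.44 − (-0.76) = 0.32 V, with n = 2 electrons transferred.
At equilibrium E = 0, so the Nernst equation gives ln K = nFE°/RT = (2)(96485)(0.32)/((8.314)(298)) = 24.92.
K = e^24.92 = 6.7 × 10^10.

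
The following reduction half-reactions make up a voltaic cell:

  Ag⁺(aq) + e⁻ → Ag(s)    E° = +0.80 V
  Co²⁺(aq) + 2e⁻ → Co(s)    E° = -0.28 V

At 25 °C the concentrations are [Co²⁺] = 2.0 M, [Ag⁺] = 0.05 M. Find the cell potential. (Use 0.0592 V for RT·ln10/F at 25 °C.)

0.994 V

The Ag⁺/Ag couple has the higher reduction potential and acts as the cathode, so E°_cell = +0.80 − (-0.28) = 1.08 V.
Balancing electrons gives n = 2; the reaction quotient is Q = [Co²⁺]/[Ag⁺]^2 = 800.
At 25 °C, E = E° − (0.0592/n) log Q = 1.08 − (0.0592/2)(2.903) = 1.080 − 0.086 = 0.994 V.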